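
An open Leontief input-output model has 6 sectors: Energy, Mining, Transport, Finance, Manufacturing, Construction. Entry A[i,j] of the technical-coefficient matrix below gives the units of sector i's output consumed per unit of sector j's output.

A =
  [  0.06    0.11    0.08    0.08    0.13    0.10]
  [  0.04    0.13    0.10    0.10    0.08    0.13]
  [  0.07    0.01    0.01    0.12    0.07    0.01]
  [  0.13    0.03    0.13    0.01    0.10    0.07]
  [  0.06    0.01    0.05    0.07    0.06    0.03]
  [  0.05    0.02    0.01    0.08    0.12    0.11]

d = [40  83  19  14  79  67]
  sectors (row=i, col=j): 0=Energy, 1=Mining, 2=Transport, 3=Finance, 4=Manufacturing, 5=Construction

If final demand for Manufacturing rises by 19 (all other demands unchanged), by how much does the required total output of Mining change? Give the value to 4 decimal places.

Form M = I − A:
  [  0.94   -0.11   -0.08   -0.08   -0.13   -0.10]
  [ -0.04    0.87   -0.10   -0.10   -0.08   -0.13]
  [ -0.07   -0.01    0.99   -0.12   -0.07   -0.01]
  [ -0.13   -0.03   -0.13    0.99   -0.10   -0.07]
  [ -0.06   -0.01   -0.05   -0.07    0.94   -0.03]
  [ -0.05   -0.02   -0.01   -0.08   -0.12    0.89]
Leontief inverse L = M⁻¹:
  [  1.1248    0.1555    0.1393    0.1526    0.2171    0.1700]
  [  0.1084    1.1778    0.1616    0.1761    0.1723    0.2057]
  [  0.1104    0.0336    1.0487    0.1514    0.1181    0.0450]
  [  0.1819    0.0669    0.1726    1.0747    0.1737    0.1225]
  [  0.0954    0.0307    0.0808    0.1037    1.1045    0.0615]
  [  0.0961    0.0457    0.0497    0.1248    0.1819    1.1576]
Total output x = L · d:
  x_0 = 1.1248·40 + 0.1555·83 + 0.1393·19 + 0.1526·14 + 0.2171·79 + 0.1700·67 = 91.2203
  x_1 = 0.1084·40 + 1.1778·83 + 0.1616·19 + 0.1761·14 + 0.1723·79 + 0.2057·67 = 135.0211
  x_2 = 0.1104·40 + 0.0336·83 + 1.0487·19 + 0.1514·14 + 0.1181·79 + 0.0450·67 = 41.5947
  x_3 = 0.1819·40 + 0.0669·83 + 0.1726·19 + 1.0747·14 + 0.1737·79 + 0.1225·67 = 53.0786
  x_4 = 0.0954·40 + 0.0307·83 + 0.0808·19 + 0.1037·14 + 1.1045·79 + 0.0615·67 = 100.7303
  x_5 = 0.0961·40 + 0.0457·83 + 0.0497·19 + 0.1248·14 + 0.1819·79 + 1.1576·67 = 102.2599
Δx_1 = L[1,4] · Δd_4 = 0.1723 · 19 = 3.2731

3.2731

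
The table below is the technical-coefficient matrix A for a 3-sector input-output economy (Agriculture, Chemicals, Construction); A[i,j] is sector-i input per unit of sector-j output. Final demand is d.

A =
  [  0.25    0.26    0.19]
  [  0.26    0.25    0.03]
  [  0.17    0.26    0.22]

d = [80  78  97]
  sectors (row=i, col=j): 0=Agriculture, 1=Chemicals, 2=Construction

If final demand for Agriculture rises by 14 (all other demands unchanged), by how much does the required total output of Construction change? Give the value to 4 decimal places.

Form M = I − A:
  [  0.75   -0.26   -0.19]
  [ -0.26    0.75   -0.03]
  [ -0.17   -0.26    0.78]
Leontief inverse L = M⁻¹:
  [  1.6888    0.7379    0.4398]
  [  0.6083    1.6171    0.2104]
  [  0.5708    0.6999    1.4480]
Total output x = L · d:
  x_0 = 1.6888·80 + 0.7379·78 + 0.4398·97 = 235.3192
  x_1 = 0.6083·80 + 1.6171·78 + 0.2104·97 = 195.2059
  x_2 = 0.5708·80 + 0.6999·78 + 1.4480·97 = 240.7151
Δx_2 = L[2,0] · Δd_0 = 0.5708 · 14 = 7.9918

7.9918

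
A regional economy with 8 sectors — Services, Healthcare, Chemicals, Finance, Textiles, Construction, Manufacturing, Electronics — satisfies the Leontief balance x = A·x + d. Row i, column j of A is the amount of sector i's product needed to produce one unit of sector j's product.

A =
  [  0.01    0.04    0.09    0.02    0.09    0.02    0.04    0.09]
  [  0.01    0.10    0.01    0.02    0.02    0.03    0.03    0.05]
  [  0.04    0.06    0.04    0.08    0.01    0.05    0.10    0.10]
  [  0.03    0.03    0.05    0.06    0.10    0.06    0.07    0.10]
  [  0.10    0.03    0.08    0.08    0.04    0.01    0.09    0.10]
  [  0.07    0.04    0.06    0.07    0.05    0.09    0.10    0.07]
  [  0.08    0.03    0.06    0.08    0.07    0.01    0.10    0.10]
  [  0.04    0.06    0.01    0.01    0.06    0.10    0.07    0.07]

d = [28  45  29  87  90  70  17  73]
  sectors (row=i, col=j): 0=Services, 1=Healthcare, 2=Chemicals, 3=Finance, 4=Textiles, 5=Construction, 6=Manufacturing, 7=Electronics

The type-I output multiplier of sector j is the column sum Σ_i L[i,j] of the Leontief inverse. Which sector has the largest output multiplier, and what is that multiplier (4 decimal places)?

Electronics (2.2622)

Form M = I − A:
  [  0.99   -0.04   -0.09   -0.02   -0.09   -0.02   -0.04   -0.09]
  [ -0.01    0.90   -0.01   -0.02   -0.02   -0.03   -0.03   -0.05]
  [ -0.04   -0.06    0.96   -0.08   -0.01   -0.05   -0.10   -0.10]
  [ -0.03   -0.03   -0.05    0.94   -0.10   -0.06   -0.07   -0.10]
  [ -0.10   -0.03   -0.08   -0.08    0.96   -0.01   -0.09   -0.10]
  [ -0.07   -0.04   -0.06   -0.07   -0.05    0.91   -0.10   -0.07]
  [ -0.08   -0.03   -0.06   -0.08   -0.07   -0.01    0.90   -0.10]
  [ -0.04   -0.06   -0.01   -0.01   -0.06   -0.10   -0.07    0.93]
Leontief inverse L = M⁻¹:
  [  1.0486    0.0771    0.1240    0.0595    0.1271    0.0557    0.0984    0.1538]
  [  0.0304    1.1274    0.0284    0.0409    0.0436    0.0527    0.0622    0.0864]
  [  0.0820    0.1033    1.0802    0.1243    0.0621    0.0945    0.1671    0.1748]
  [  0.0802    0.0737    0.0964    1.1104    0.1531    0.1059    0.1443    0.1814]
  [  0.1455    0.0762    0.1283    0.1291    1.0981    0.0556    0.1637    0.1857]
  [  0.1219    0.0880    0.1122    0.1253    0.1099    1.1396    0.1806    0.1591]
  [  0.1285    0.0757    0.1092    0.1306    0.1286    0.0548    1.1751    0.1866]
  [  0.0810    0.0980    0.0484    0.0501    0.1029    0.1382    0.1300    1.1344]
Total output x = L · d:
  x_0 = 1.0486·28 + 0.0771·45 + 0.1240·29 + 0.0595·87 + 0.1271·90 + 0.0557·70 + 0.0984·17 + 0.1538·73 = 69.8442
  x_1 = 0.0304·28 + 1.1274·45 + 0.0284·29 + 0.0409·87 + 0.0436·90 + 0.0527·70 + 0.0622·17 + 0.0864·73 = 70.9415
  x_2 = 0.0820·28 + 0.1033·45 + 1.0802·29 + 0.1243·87 + 0.0621·90 + 0.0945·70 + 0.1671·17 + 0.1748·73 = 76.8771
  x_3 = 0.0802·28 + 0.0737·45 + 0.0964·29 + 1.1104·87 + 0.1531·90 + 0.1059·70 + 0.1443·17 + 0.1814·73 = 141.8614
  x_4 = 0.1455·28 + 0.0762·45 + 0.1283·29 + 0.1291·87 + 1.0981·90 + 0.0556·70 + 0.1637·17 + 0.1857·73 = 141.5198
  x_5 = 0.1219·28 + 0.0880·45 + 0.1122·29 + 0.1253·87 + 0.1099·90 + 1.1396·70 + 0.1806·17 + 0.1591·73 = 125.8763
  x_6 = 0.1285·28 + 0.0757·45 + 0.1092·29 + 0.1306·87 + 0.1286·90 + 0.0548·70 + 1.1751·17 + 0.1866·73 = 70.5363
  x_7 = 0.0810·28 + 0.0980·45 + 0.0484·29 + 0.0501·87 + 0.1029·90 + 0.1382·70 + 0.1300·17 + 1.1344·73 = 116.4022
Output multipliers (column sums of L):
  Services: 1.7181
  Healthcare: 1.7194
  Chemicals: 1.7272
  Finance: 1.7703
  Textiles: 1.8254
  Construction: 1.6969
  Manufacturing: 2.1214
  Electronics: 2.2622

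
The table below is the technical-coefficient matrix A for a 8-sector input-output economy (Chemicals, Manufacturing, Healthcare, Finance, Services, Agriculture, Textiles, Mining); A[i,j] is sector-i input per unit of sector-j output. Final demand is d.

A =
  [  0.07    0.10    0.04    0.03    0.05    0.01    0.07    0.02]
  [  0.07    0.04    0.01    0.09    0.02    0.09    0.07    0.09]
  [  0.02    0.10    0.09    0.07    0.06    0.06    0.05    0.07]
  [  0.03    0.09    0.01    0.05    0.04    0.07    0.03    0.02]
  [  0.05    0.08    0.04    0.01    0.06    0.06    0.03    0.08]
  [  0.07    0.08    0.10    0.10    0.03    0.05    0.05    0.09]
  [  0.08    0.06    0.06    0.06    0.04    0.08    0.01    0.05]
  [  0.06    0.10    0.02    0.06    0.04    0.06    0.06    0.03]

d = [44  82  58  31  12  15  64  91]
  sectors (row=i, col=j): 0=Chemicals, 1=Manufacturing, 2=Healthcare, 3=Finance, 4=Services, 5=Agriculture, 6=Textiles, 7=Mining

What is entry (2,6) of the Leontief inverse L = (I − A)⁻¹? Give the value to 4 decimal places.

Form M = I − A:
  [  0.93   -0.10   -0.04   -0.03   -0.05   -0.01   -0.07   -0.02]
  [ -0.07    0.96   -0.01   -0.09   -0.02   -0.09   -0.07   -0.09]
  [ -0.02   -0.10    0.91   -0.07   -0.06   -0.06   -0.05   -0.07]
  [ -0.03   -0.09   -0.01    0.95   -0.04   -0.07   -0.03   -0.02]
  [ -0.05   -0.08   -0.04   -0.01    0.94   -0.06   -0.03   -0.08]
  [ -0.07   -0.08   -0.10   -0.10   -0.03    0.95   -0.05   -0.09]
  [ -0.08   -0.06   -0.06   -0.06   -0.04   -0.08    0.99   -0.05]
  [ -0.06   -0.10   -0.02   -0.06   -0.04   -0.06   -0.06    0.97]
Leontief inverse L = M⁻¹:
  [  1.1117    0.1534    0.0688    0.0715    0.0785    0.0534    0.1038    0.0604]
  [  0.1210    1.1099    0.0473    0.1434    0.0541    0.1413    0.1107    0.1351]
  [  0.0725    0.1751    1.1321    0.1300    0.0987    0.1207    0.0954    0.1264]
  [  0.0668    0.1371    0.0364    1.0900    0.0637    0.1090    0.0602    0.0577]
  [  0.0943    0.1396    0.0730    0.0563    1.0904    0.1054    0.0678    0.1245]
  [  0.1264    0.1638    0.1444    0.1636    0.0724    1.1129    0.1000    0.1460]
  [  0.1250    0.1255    0.0965    0.1094    0.0729    0.1264    1.0504    0.0953]
  [  0.1063    0.1597    0.0526    0.1085    0.0704    0.1081    0.0975    1.0748]
Total output x = L · d:
  x_0 = 1.1117·44 + 0.1534·82 + 0.0688·58 + 0.0715·31 + 0.0785·12 + 0.0534·15 + 0.1038·64 + 0.0604·91 = 81.5881
  x_1 = 0.1210·44 + 1.1099·82 + 0.0473·58 + 0.1434·31 + 0.0541·12 + 0.1413·15 + 0.1107·64 + 0.1351·91 = 125.6743
  x_2 = 0.0725·44 + 0.1751·82 + 1.1321·58 + 0.1300·31 + 0.0987·12 + 0.1207·15 + 0.0954·64 + 0.1264·91 = 107.8333
  x_3 = 0.0668·44 + 0.1371·82 + 0.0364·58 + 1.0900·31 + 0.0637·12 + 0.1090·15 + 0.0602·64 + 0.0577·91 = 61.5884
  x_4 = 0.0943·44 + 0.1396·82 + 0.0730·58 + 0.0563·31 + 1.0904·12 + 0.1054·15 + 0.0678·64 + 0.1245·91 = 51.9184
  x_5 = 0.1264·44 + 0.1638·82 + 0.1444·58 + 0.1636·31 + 0.0724·12 + 1.1129·15 + 0.1000·64 + 0.1460·91 = 69.6848
  x_6 = 0.1250·44 + 0.1255·82 + 0.0965·58 + 0.1094·31 + 0.0729·12 + 0.1264·15 + 1.0504·64 + 0.0953·91 = 103.4539
  x_7 = 0.1063·44 + 0.1597·82 + 0.0526·58 + 0.1085·31 + 0.0704·12 + 0.1081·15 + 0.0975·64 + 1.0748·91 = 130.7008

L[2,6] = 0.0954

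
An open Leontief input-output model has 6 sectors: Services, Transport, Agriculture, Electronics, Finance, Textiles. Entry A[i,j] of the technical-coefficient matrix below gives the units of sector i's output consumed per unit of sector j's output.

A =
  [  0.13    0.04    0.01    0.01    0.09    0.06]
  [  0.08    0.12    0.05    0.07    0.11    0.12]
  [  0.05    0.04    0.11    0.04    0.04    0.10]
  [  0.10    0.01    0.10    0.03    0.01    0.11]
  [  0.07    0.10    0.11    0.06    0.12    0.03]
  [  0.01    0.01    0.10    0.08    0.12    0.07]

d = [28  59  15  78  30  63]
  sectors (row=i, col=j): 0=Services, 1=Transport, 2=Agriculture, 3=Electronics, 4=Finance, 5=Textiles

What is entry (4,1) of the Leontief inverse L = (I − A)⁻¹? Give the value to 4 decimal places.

Form M = I − A:
  [  0.87   -0.04   -0.01   -0.01   -0.09   -0.06]
  [ -0.08    0.88   -0.05   -0.07   -0.11   -0.12]
  [ -0.05   -0.04    0.89   -0.04   -0.04   -0.10]
  [ -0.10   -0.01   -0.10    0.97   -0.01   -0.11]
  [ -0.07   -0.10   -0.11   -0.06    0.88   -0.03]
  [ -0.01   -0.01   -0.10   -0.08   -0.12    0.93]
Leontief inverse L = M⁻¹:
  [  1.1763    0.0739    0.0508    0.0368    0.1459    0.0999]
  [  0.1471    1.1746    0.1272    0.1197    0.1956    0.1952]
  [  0.0909    0.0702    1.1652    0.0723    0.0925    0.1517]
  [  0.1396    0.0335    0.1470    1.0573    0.0584    0.1561]
  [  0.1330    0.1519    0.1797    0.1015    1.1916    0.0980]
  [  0.0532    0.0434    0.1630    0.1135    0.1724    1.1208]
Total output x = L · d:
  x_0 = 1.1763·28 + 0.0739·59 + 0.0508·15 + 0.0368·78 + 0.1459·30 + 0.0999·63 = 51.6025
  x_1 = 0.1471·28 + 1.1746·59 + 0.1272·15 + 0.1197·78 + 0.1956·30 + 0.1952·63 = 102.8358
  x_2 = 0.0909·28 + 0.0702·59 + 1.1652·15 + 0.0723·78 + 0.0925·30 + 0.1517·63 = 42.1367
  x_3 = 0.1396·28 + 0.0335·59 + 0.1470·15 + 1.0573·78 + 0.0584·30 + 0.1561·63 = 102.1437
  x_4 = 0.1330·28 + 0.1519·59 + 0.1797·15 + 0.1015·78 + 1.1916·30 + 0.0980·63 = 65.2199
  x_5 = 0.0532·28 + 0.0434·59 + 0.1630·15 + 0.1135·78 + 0.1724·30 + 1.1208·63 = 91.1354

L[4,1] = 0.1519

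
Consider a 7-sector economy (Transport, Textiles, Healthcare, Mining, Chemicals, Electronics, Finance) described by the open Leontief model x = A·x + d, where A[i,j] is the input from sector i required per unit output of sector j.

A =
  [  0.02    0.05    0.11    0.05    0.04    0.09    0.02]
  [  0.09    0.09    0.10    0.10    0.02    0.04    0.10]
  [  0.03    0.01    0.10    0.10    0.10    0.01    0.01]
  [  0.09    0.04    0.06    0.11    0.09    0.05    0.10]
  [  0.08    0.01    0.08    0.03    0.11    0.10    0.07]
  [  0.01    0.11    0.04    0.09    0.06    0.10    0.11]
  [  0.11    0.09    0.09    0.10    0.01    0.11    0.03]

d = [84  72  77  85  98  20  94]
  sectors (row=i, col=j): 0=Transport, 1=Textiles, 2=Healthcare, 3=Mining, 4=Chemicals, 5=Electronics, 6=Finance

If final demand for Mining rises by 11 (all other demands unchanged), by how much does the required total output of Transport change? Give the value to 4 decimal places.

1.2392

Form M = I − A:
  [  0.98   -0.05   -0.11   -0.05   -0.04   -0.09   -0.02]
  [ -0.09    0.91   -0.10   -0.10   -0.02   -0.04   -0.10]
  [ -0.03   -0.01    0.90   -0.10   -0.10   -0.01   -0.01]
  [ -0.09   -0.04   -0.06    0.89   -0.09   -0.05   -0.10]
  [ -0.08   -0.01   -0.08   -0.03    0.89   -0.10   -0.07]
  [ -0.01   -0.11   -0.04   -0.09   -0.06    0.90   -0.11]
  [ -0.11   -0.09   -0.09   -0.10   -0.01   -0.11    0.97]
Leontief inverse L = M⁻¹:
  [  1.0602    0.0891    0.1677    0.1127    0.0898    0.1362    0.0663]
  [  0.1545    1.1477    0.1873    0.1905    0.0821    0.1080    0.1612]
  [  0.0716    0.0365    1.1552    0.1541    0.1536    0.0534    0.0502]
  [  0.1554    0.0957    0.1452    1.1957    0.1566    0.1252    0.1633]
  [  0.1307    0.0589    0.1533    0.1017    1.1710    0.1684    0.1244]
  [  0.0786    0.1747    0.1221    0.1809    0.1206    1.1737    0.1814]
  [  0.1675    0.1503    0.1740    0.1896    0.0740    0.1782    1.0968]
Total output x = L · d:
  x_0 = 1.0602·84 + 0.0891·72 + 0.1677·77 + 0.1127·85 + 0.0898·98 + 0.1362·20 + 0.0663·94 = 135.7144
  x_1 = 0.1545·84 + 1.1477·72 + 0.1873·77 + 0.1905·85 + 0.0821·98 + 0.1080·20 + 0.1612·94 = 151.6007
  x_2 = 0.0716·84 + 0.0365·72 + 1.1552·77 + 0.1541·85 + 0.1536·98 + 0.0534·20 + 0.0502·94 = 131.5325
  x_3 = 0.1554·84 + 0.0957·72 + 0.1452·77 + 1.1957·85 + 0.1566·98 + 0.1252·20 + 0.1633·94 = 165.9665
  x_4 = 0.1307·84 + 0.0589·72 + 0.1533·77 + 0.1017·85 + 1.1710·98 + 0.1684·20 + 0.1244·94 = 165.4905
  x_5 = 0.0786·84 + 0.1747·72 + 0.1221·77 + 0.1809·85 + 0.1206·98 + 1.1737·20 + 0.1814·94 = 96.3050
  x_6 = 0.1675·84 + 0.1503·72 + 0.1740·77 + 0.1896·85 + 0.0740·98 + 0.1782·20 + 1.0968·94 = 168.3048
Δx_0 = L[0,3] · Δd_3 = 0.1127 · 11 = 1.2392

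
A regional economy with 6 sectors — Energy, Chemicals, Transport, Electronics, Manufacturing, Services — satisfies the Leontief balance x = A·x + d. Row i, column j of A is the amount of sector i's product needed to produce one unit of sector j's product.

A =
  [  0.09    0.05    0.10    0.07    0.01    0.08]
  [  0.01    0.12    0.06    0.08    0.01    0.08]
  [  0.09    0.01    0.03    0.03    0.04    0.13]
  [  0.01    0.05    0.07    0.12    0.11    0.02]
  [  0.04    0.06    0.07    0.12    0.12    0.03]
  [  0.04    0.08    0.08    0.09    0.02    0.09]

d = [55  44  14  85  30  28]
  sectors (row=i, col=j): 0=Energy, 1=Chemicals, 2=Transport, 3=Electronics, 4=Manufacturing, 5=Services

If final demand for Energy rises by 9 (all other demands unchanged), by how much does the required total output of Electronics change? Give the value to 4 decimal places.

Form M = I − A:
  [  0.91   -0.05   -0.10   -0.07   -0.01   -0.08]
  [ -0.01    0.88   -0.06   -0.08   -0.01   -0.08]
  [ -0.09   -0.01    0.97   -0.03   -0.04   -0.13]
  [ -0.01   -0.05   -0.07    0.88   -0.11   -0.02]
  [ -0.04   -0.06   -0.07   -0.12    0.88   -0.03]
  [ -0.04   -0.08   -0.08   -0.09   -0.02    0.91]
Leontief inverse L = M⁻¹:
  [  1.1228    0.0868    0.1434    0.1207    0.0383    0.1307]
  [  0.0308    1.1602    0.0970    0.1288    0.0368    0.1226]
  [  0.1174    0.0430    1.0699    0.0759    0.0638    0.1707]
  [  0.0341    0.0858    0.1097    1.1776    0.1548    0.0572]
  [  0.0694    0.1023    0.1174    0.1858    1.1686    0.0745]
  [  0.0673    0.1203    0.1223    0.1438    0.0515    1.1377]
Total output x = L · d:
  x_0 = 1.1228·55 + 0.0868·44 + 0.1434·14 + 0.1207·85 + 0.0383·30 + 0.1307·28 = 82.6475
  x_1 = 0.0308·55 + 1.1602·44 + 0.0970·14 + 0.1288·85 + 0.0368·30 + 0.1226·28 = 69.5828
  x_2 = 0.1174·55 + 0.0430·44 + 1.0699·14 + 0.0759·85 + 0.0638·30 + 0.1707·28 = 36.4736
  x_3 = 0.0341·55 + 0.0858·44 + 0.1097·14 + 1.1776·85 + 0.1548·30 + 0.0572·28 = 113.5272
  x_4 = 0.0694·55 + 0.1023·44 + 0.1174·14 + 0.1858·85 + 1.1686·30 + 0.0745·28 = 62.8947
  x_5 = 0.0673·55 + 0.1203·44 + 0.1223·14 + 0.1438·85 + 0.0515·30 + 1.1377·28 = 56.3360
Δx_3 = L[3,0] · Δd_0 = 0.0341 · 9 = 0.3065

0.3065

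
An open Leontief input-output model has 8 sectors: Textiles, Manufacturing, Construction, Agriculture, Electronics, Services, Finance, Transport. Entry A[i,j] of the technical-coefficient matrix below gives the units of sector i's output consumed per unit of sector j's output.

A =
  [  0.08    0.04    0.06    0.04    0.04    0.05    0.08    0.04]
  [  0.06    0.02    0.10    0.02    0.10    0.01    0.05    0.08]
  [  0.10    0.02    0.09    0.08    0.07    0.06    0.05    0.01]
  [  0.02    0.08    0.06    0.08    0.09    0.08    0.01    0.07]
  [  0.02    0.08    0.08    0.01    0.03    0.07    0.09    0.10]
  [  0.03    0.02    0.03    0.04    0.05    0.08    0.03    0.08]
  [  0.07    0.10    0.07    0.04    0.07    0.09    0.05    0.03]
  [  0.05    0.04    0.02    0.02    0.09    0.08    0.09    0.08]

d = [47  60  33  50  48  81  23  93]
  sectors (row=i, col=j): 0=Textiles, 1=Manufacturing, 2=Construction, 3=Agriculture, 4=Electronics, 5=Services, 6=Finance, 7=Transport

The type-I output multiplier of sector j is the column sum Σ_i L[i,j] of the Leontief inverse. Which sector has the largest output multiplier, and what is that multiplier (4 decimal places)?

Form M = I − A:
  [  0.92   -0.04   -0.06   -0.04   -0.04   -0.05   -0.08   -0.04]
  [ -0.06    0.98   -0.10   -0.02   -0.10   -0.01   -0.05   -0.08]
  [ -0.10   -0.02    0.91   -0.08   -0.07   -0.06   -0.05   -0.01]
  [ -0.02   -0.08   -0.06    0.92   -0.09   -0.08   -0.01   -0.07]
  [ -0.02   -0.08   -0.08   -0.01    0.97   -0.07   -0.09   -0.10]
  [ -0.03   -0.02   -0.03   -0.04   -0.05    0.92   -0.03   -0.08]
  [ -0.07   -0.10   -0.07   -0.04   -0.07   -0.09    0.95   -0.03]
  [ -0.05   -0.04   -0.02   -0.02   -0.09   -0.08   -0.09    0.92]
Leontief inverse L = M⁻¹:
  [  1.1253    0.0800    0.1108    0.0731    0.0917    0.1023    0.1256    0.0856]
  [  0.1072    1.0616    0.1534    0.0528    0.1524    0.0647    0.1022    0.1282]
  [  0.1490    0.0646    1.1476    0.1198    0.1256    0.1186    0.0990    0.0609]
  [  0.0644    0.1227    0.1166    1.1157    0.1508    0.1382    0.0607    0.1300]
  [  0.0706    0.1217    0.1354    0.0444    1.0913    0.1281    0.1419    0.1529]
  [  0.0627    0.0518    0.0674    0.0653    0.0932    1.1255    0.0683    0.1232]
  [  0.1220    0.1441    0.1324    0.0778    0.1322    0.1494    1.1039    0.0886]
  [  0.0948    0.0851    0.0722    0.0508    0.1454    0.1390    0.1425    1.1357]
Total output x = L · d:
  x_0 = 1.1253·47 + 0.0800·60 + 0.1108·33 + 0.0731·50 + 0.0917·48 + 0.1023·81 + 0.1256·23 + 0.0856·93 = 88.5455
  x_1 = 0.1072·47 + 1.0616·60 + 0.1534·33 + 0.0528·50 + 0.1524·48 + 0.0647·81 + 0.1022·23 + 0.1282·93 = 103.2701
  x_2 = 0.1490·47 + 0.0646·60 + 1.1476·33 + 0.1198·50 + 0.1256·48 + 0.1186·81 + 0.0990·23 + 0.0609·93 = 78.3168
  x_3 = 0.0644·47 + 0.1227·60 + 0.1166·33 + 1.1157·50 + 0.1508·48 + 0.1382·81 + 0.0607·23 + 0.1300·93 = 101.9432
  x_4 = 0.0706·47 + 0.1217·60 + 0.1354·33 + 0.0444·50 + 1.0913·48 + 0.1281·81 + 0.1419·23 + 0.1529·93 = 97.5444
  x_5 = 0.0627·47 + 0.0518·60 + 0.0674·33 + 0.0653·50 + 0.0932·48 + 1.1255·81 + 0.0683·23 + 0.1232·93 = 120.2139
  x_6 = 0.1220·47 + 0.1441·60 + 0.1324·33 + 0.0778·50 + 0.1322·48 + 0.1494·81 + 1.1039·23 + 0.0886·93 = 74.7167
  x_7 = 0.0948·47 + 0.0851·60 + 0.0722·33 + 0.0508·50 + 0.1454·48 + 0.1390·81 + 0.1425·23 + 1.1357·93 = 141.6129
Output multipliers (column sums of L):
  Textiles: 1.7961
  Manufacturing: 1.7317
  Construction: 1.9359
  Agriculture: 1.5996
  Electronics: 1.9828
  Services: 1.9657
  Finance: 1.8441
  Transport: 1.9050

Electronics (1.9828)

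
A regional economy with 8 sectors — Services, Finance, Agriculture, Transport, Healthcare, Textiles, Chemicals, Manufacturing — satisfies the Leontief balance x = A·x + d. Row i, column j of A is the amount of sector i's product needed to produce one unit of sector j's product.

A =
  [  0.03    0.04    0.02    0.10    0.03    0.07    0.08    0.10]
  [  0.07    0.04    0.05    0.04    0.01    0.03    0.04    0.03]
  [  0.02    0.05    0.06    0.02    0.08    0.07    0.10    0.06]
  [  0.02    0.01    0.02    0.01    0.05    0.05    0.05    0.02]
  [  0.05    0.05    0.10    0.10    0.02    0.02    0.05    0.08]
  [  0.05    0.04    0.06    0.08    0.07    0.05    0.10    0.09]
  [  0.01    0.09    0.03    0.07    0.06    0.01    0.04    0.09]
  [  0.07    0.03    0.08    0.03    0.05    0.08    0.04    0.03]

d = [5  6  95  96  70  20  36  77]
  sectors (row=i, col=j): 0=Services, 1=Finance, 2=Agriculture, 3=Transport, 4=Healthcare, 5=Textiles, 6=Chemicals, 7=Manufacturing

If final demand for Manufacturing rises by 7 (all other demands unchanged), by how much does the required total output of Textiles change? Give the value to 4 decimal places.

Form M = I − A:
  [  0.97   -0.04   -0.02   -0.10   -0.03   -0.07   -0.08   -0.10]
  [ -0.07    0.96   -0.05   -0.04   -0.01   -0.03   -0.04   -0.03]
  [ -0.02   -0.05    0.94   -0.02   -0.08   -0.07   -0.10   -0.06]
  [ -0.02   -0.01   -0.02    0.99   -0.05   -0.05   -0.05   -0.02]
  [ -0.05   -0.05   -0.10   -0.10    0.98   -0.02   -0.05   -0.08]
  [ -0.05   -0.04   -0.06   -0.08   -0.07    0.95   -0.10   -0.09]
  [ -0.01   -0.09   -0.03   -0.07   -0.06   -0.01    0.96   -0.09]
  [ -0.07   -0.03   -0.08   -0.03   -0.05   -0.08   -0.04    0.97]
Leontief inverse L = M⁻¹:
  [  1.0612    0.0732    0.0599    0.1402    0.0681    0.1073    0.1258    0.1455]
  [  0.0897    1.0630    0.0749    0.0687    0.0349    0.0561    0.0734    0.0631]
  [  0.0515    0.0882    1.1044    0.0653    0.1182    0.1048    0.1481    0.1109]
  [  0.0356    0.0294    0.0425    1.0350    0.0695    0.0674    0.0751    0.0475]
  [  0.0793    0.0827    0.1391    0.1366    1.0586    0.0597    0.0982    0.1241]
  [  0.0850    0.0810    0.1080    0.1291    0.1137    1.0925    0.1542    0.1457]
  [  0.0386    0.1172    0.0661    0.1020    0.0881    0.0405    1.0760    0.1247]
  [  0.0974    0.0621    0.1179    0.0715    0.0855    0.1151    0.0880    1.0775]
Total output x = L · d:
  x_0 = 1.0612·5 + 0.0732·6 + 0.0599·95 + 0.1402·96 + 0.0681·70 + 0.1073·20 + 0.1258·36 + 0.1455·77 = 47.5433
  x_1 = 0.0897·5 + 1.0630·6 + 0.0749·95 + 0.0687·96 + 0.0349·70 + 0.0561·20 + 0.0734·36 + 0.0631·77 = 31.6085
  x_2 = 0.0515·5 + 0.0882·6 + 1.1044·95 + 0.0653·96 + 0.1182·70 + 0.1048·20 + 0.1481·36 + 0.1109·77 = 136.2189
  x_3 = 0.0356·5 + 0.0294·6 + 0.0425·95 + 1.0350·96 + 0.0695·70 + 0.0674·20 + 0.0751·36 + 0.0475·77 = 116.3234
  x_4 = 0.0793·5 + 0.0827·6 + 0.1391·95 + 0.1366·96 + 1.0586·70 + 0.0597·20 + 0.0982·36 + 0.1241·77 = 115.6088
  x_5 = 0.0850·5 + 0.0810·6 + 0.1080·95 + 0.1291·96 + 0.1137·70 + 1.0925·20 + 0.1542·36 + 0.1457·77 = 70.1499
  x_6 = 0.0386·5 + 0.1172·6 + 0.0661·95 + 0.1020·96 + 0.0881·70 + 0.0405·20 + 1.0760·36 + 0.1247·77 = 72.2799
  x_7 = 0.0974·5 + 0.0621·6 + 0.1179·95 + 0.0715·96 + 0.0855·70 + 0.1151·20 + 0.0880·36 + 1.0775·77 = 113.3476
Δx_5 = L[5,7] · Δd_7 = 0.1457 · 7 = 1.0197

1.0197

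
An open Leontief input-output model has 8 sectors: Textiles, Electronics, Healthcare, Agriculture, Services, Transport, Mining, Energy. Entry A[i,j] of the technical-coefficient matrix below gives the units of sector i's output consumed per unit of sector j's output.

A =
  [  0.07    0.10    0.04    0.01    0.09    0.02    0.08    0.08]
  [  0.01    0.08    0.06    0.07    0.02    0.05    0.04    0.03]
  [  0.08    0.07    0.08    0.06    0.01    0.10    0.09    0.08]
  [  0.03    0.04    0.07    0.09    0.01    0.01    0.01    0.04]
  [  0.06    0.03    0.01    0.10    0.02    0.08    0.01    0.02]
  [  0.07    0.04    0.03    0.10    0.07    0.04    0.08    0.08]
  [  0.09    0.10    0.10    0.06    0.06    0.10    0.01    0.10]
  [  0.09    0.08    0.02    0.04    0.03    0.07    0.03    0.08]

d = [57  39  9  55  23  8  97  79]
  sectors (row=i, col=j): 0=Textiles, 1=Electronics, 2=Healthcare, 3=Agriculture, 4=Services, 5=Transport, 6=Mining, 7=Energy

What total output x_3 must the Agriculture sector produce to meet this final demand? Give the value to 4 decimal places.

79.1396

Form M = I − A:
  [  0.93   -0.10   -0.04   -0.01   -0.09   -0.02   -0.08   -0.08]
  [ -0.01    0.92   -0.06   -0.07   -0.02   -0.05   -0.04   -0.03]
  [ -0.08   -0.07    0.92   -0.06   -0.01   -0.10   -0.09   -0.08]
  [ -0.03   -0.04   -0.07    0.91   -0.01   -0.01   -0.01   -0.04]
  [ -0.06   -0.03   -0.01   -0.10    0.98   -0.08   -0.01   -0.02]
  [ -0.07   -0.04   -0.03   -0.10   -0.07    0.96   -0.08   -0.08]
  [ -0.09   -0.10   -0.10   -0.06   -0.06   -0.10    0.99   -0.10]
  [ -0.09   -0.08   -0.02   -0.04   -0.03   -0.07   -0.03    0.92]
Leontief inverse L = M⁻¹:
  [  1.1244    0.1632    0.0840    0.0659    0.1247    0.0738    0.1171    0.1351]
  [  0.0467    1.1230    0.0963    0.1149    0.0419    0.0864    0.0686    0.0699]
  [  0.1474    0.1453    1.1370    0.1273    0.0542    0.1607    0.1406    0.1524]
  [  0.0606    0.0757    0.1000    1.1246    0.0267    0.0384    0.0340    0.0729]
  [  0.0927    0.0665    0.0389    0.1398    1.0435    0.1056    0.0359    0.0555]
  [  0.1262    0.1019    0.0766    0.1594    0.1053    1.0902    0.1162    0.1376]
  [  0.1578    0.1756    0.1542    0.1322    0.1030    0.1618    1.0646    0.1706]
  [  0.1377    0.1357    0.0578    0.0891    0.0636    0.1116    0.0667    1.1306]
Total output x = L · d:
  x_0 = 1.1244·57 + 0.1632·39 + 0.0840·9 + 0.0659·55 + 0.1247·23 + 0.0738·8 + 0.1171·97 + 0.1351·79 = 100.3246
  x_1 = 0.0467·57 + 1.1230·39 + 0.0963·9 + 0.1149·55 + 0.0419·23 + 0.0864·8 + 0.0686·97 + 0.0699·79 = 67.4769
  x_2 = 0.1474·57 + 0.1453·39 + 1.1370·9 + 0.1273·55 + 0.0542·23 + 0.1607·8 + 0.1406·97 + 0.1524·79 = 59.5131
  x_3 = 0.0606·57 + 0.0757·39 + 0.1000·9 + 1.1246·55 + 0.0267·23 + 0.0384·8 + 0.0340·97 + 0.0729·79 = 79.1396
  x_4 = 0.0927·57 + 0.0665·39 + 0.0389·9 + 0.1398·55 + 1.0435·23 + 0.1056·8 + 0.0359·97 + 0.0555·79 = 48.6210
  x_5 = 0.1262·57 + 0.1019·39 + 0.0766·9 + 0.1594·55 + 0.1053·23 + 1.0902·8 + 0.1162·97 + 0.1376·79 = 53.9092
  x_6 = 0.1578·57 + 0.1756·39 + 0.1542·9 + 0.1322·55 + 0.1030·23 + 0.1618·8 + 1.0646·97 + 0.1706·79 = 144.9037
  x_7 = 0.1377·57 + 0.1357·39 + 0.0578·9 + 0.0891·55 + 0.0636·23 + 0.1116·8 + 0.0667·97 + 1.1306·79 = 116.6985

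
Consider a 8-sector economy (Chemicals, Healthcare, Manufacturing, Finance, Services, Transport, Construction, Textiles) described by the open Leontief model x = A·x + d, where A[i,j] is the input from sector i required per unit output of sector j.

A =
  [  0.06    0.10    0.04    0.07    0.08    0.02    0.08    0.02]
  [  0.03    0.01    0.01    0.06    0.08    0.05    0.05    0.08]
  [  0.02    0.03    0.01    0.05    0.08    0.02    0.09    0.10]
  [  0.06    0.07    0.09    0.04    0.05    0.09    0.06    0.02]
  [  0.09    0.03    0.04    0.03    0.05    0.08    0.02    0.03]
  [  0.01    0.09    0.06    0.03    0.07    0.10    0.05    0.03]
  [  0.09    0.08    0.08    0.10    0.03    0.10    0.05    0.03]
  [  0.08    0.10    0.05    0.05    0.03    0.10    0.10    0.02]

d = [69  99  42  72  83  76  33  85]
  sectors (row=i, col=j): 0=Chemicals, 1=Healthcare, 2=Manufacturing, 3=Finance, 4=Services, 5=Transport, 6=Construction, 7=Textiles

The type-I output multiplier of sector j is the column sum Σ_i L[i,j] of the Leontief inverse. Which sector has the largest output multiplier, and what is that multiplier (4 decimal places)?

Transport (2.0274)

Form M = I − A:
  [  0.94   -0.10   -0.04   -0.07   -0.08   -0.02   -0.08   -0.02]
  [ -0.03    0.99   -0.01   -0.06   -0.08   -0.05   -0.05   -0.08]
  [ -0.02   -0.03    0.99   -0.05   -0.08   -0.02   -0.09   -0.10]
  [ -0.06   -0.07   -0.09    0.96   -0.05   -0.09   -0.06   -0.02]
  [ -0.09   -0.03   -0.04   -0.03    0.95   -0.08   -0.02   -0.03]
  [ -0.01   -0.09   -0.06   -0.03   -0.07    0.90   -0.05   -0.03]
  [ -0.09   -0.08   -0.08   -0.10   -0.03   -0.10    0.95   -0.03]
  [ -0.08   -0.10   -0.05   -0.05   -0.03   -0.10   -0.10    0.98]
Leontief inverse L = M⁻¹:
  [  1.1082    0.1498    0.0802    0.1172    0.1305    0.0786    0.1290    0.0558]
  [  0.0706    1.0561    0.0457    0.0953    0.1175    0.1028    0.0907    0.1038]
  [  0.0667    0.0794    1.0488    0.0913    0.1194    0.0780    0.1349    0.1269]
  [  0.1032    0.1228    0.1294    1.0862    0.1035    0.1488    0.1122    0.0587]
  [  0.1245    0.0743    0.0711    0.0647    1.0917    0.1250    0.0607    0.0563]
  [  0.0491    0.1358    0.0956    0.0702    0.1176    1.1571    0.0950    0.0652]
  [  0.1406    0.1445    0.1287    0.1539    0.0929    0.1694    1.1125    0.0730]
  [  0.1295    0.1612    0.0964    0.1042    0.0889    0.1677    0.1575    1.0608]
Total output x = L · d:
  x_0 = 1.1082·69 + 0.1498·99 + 0.0802·42 + 0.1172·72 + 0.1305·83 + 0.0786·76 + 0.1290·33 + 0.0558·85 = 128.9075
  x_1 = 0.0706·69 + 1.0561·99 + 0.0457·42 + 0.0953·72 + 0.1175·83 + 0.1028·76 + 0.0907·33 + 0.1038·85 = 147.5829
  x_2 = 0.0667·69 + 0.0794·99 + 1.0488·42 + 0.0913·72 + 0.1194·83 + 0.0780·76 + 0.1349·33 + 0.1269·85 = 94.1602
  x_3 = 0.1032·69 + 0.1228·99 + 0.1294·42 + 1.0862·72 + 0.1035·83 + 0.1488·76 + 0.1122·33 + 0.0587·85 = 131.5084
  x_4 = 0.1245·69 + 0.0743·99 + 0.0711·42 + 0.0647·72 + 1.0917·83 + 0.1250·76 + 0.0607·33 + 0.0563·85 = 130.4860
  x_5 = 0.0491·69 + 0.1358·99 + 0.0956·42 + 0.0702·72 + 0.1176·83 + 1.1571·76 + 0.0950·33 + 0.0652·85 = 132.2868
  x_6 = 0.1406·69 + 0.1445·99 + 0.1287·42 + 0.1539·72 + 0.0929·83 + 0.1694·76 + 1.1125·33 + 0.0730·85 = 103.9929
  x_7 = 0.1295·69 + 0.1612·99 + 0.0964·42 + 0.1042·72 + 0.0889·83 + 0.1677·76 + 0.1575·33 + 1.0608·85 = 151.9356
Output multipliers (column sums of L):
  Chemicals: 1.7924
  Healthcare: 1.9239
  Manufacturing: 1.6959
  Finance: 1.7830
  Services: 1.8619
  Transport: 2.0274
  Construction: 1.8925
  Textiles: 1.6005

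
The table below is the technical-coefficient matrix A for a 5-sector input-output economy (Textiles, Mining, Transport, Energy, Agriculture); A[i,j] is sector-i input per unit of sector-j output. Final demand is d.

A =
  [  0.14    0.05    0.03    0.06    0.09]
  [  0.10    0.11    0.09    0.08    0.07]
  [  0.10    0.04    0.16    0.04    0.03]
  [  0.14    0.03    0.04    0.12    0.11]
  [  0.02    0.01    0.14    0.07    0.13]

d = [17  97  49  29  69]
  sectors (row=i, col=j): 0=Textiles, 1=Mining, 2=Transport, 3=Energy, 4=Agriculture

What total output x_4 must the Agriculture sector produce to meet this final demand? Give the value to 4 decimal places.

Form M = I − A:
  [  0.86   -0.05   -0.03   -0.06   -0.09]
  [ -0.10    0.89   -0.09   -0.08   -0.07]
  [ -0.10   -0.04    0.84   -0.04   -0.03]
  [ -0.14   -0.03   -0.04    0.88   -0.11]
  [ -0.02   -0.01   -0.14   -0.07    0.87]
Leontief inverse L = M⁻¹:
  [  1.2014    0.0763    0.0804    0.1041    0.1464]
  [  0.1766    1.1466    0.1577    0.1340    0.1329]
  [  0.1642    0.0675    1.2197    0.0787    0.0744]
  [  0.2138    0.0581    0.0996    1.1750    0.1788]
  [  0.0733    0.0305    0.2080    0.1111    1.1807]
Total output x = L · d:
  x_0 = 1.2014·17 + 0.0763·97 + 0.0804·49 + 0.1041·29 + 0.1464·69 = 44.8804
  x_1 = 0.1766·17 + 1.1466·97 + 0.1577·49 + 0.1340·29 + 0.1329·69 = 135.0068
  x_2 = 0.1642·17 + 0.0675·97 + 1.2197·49 + 0.0787·29 + 0.0744·69 = 76.5276
  x_3 = 0.2138·17 + 0.0581·97 + 0.0996·49 + 1.1750·29 + 0.1788·69 = 60.5608
  x_4 = 0.0733·17 + 0.0305·97 + 0.2080·49 + 0.1111·29 + 1.1807·69 = 99.0814

99.0814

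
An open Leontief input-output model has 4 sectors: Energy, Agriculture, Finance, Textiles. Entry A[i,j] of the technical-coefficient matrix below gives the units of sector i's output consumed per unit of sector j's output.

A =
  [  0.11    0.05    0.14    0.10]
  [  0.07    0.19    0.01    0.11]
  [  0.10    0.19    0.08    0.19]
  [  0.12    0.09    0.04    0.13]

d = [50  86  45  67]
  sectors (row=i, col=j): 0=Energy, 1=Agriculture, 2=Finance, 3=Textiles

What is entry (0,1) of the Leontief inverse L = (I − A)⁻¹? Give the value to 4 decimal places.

L[0,1] = 0.1392

Form M = I − A:
  [  0.89   -0.05   -0.14   -0.10]
  [ -0.07    0.81   -0.01   -0.11]
  [ -0.10   -0.19    0.92   -0.19]
  [ -0.12   -0.09   -0.04    0.87]
Leontief inverse L = M⁻¹:
  [  1.1822    0.1392    0.1899    0.1949]
  [  0.1297    1.2729    0.0416    0.1849]
  [  0.1936    0.3121    1.1332    0.3092]
  [  0.1854    0.1652    0.0826    1.2097]
Total output x = L · d:
  x_0 = 1.1822·50 + 0.1392·86 + 0.1899·45 + 0.1949·67 = 92.6832
  x_1 = 0.1297·50 + 1.2729·86 + 0.0416·45 + 0.1849·67 = 130.2183
  x_2 = 0.1936·50 + 0.3121·86 + 1.1332·45 + 0.3092·67 = 108.2347
  x_3 = 0.1854·50 + 0.1652·86 + 0.0826·45 + 1.2097·67 = 108.2425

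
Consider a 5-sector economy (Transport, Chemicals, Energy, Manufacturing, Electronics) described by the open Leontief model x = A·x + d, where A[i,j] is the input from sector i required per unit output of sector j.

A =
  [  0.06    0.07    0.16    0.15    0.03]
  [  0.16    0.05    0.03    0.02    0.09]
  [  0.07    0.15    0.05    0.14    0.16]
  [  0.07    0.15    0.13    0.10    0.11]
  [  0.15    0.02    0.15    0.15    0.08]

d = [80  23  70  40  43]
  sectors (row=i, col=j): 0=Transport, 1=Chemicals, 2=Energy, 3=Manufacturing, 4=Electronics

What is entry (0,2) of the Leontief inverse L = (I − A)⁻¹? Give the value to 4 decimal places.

L[0,2] = 0.2547

Form M = I − A:
  [  0.94   -0.07   -0.16   -0.15   -0.03]
  [ -0.16    0.95   -0.03   -0.02   -0.09]
  [ -0.07   -0.15    0.95   -0.14   -0.16]
  [ -0.07   -0.15   -0.13    0.90   -0.11]
  [ -0.15   -0.02   -0.15   -0.15    0.92]
Leontief inverse L = M⁻¹:
  [  1.1511    0.1683    0.2547    0.2567    0.1290]
  [  0.2279    1.1065    0.1109    0.1044    0.1474]
  [  0.1910    0.2461    1.1706    0.2636    0.2654]
  [  0.1862    0.2492    0.2409    1.2215    0.2184]
  [  0.2541    0.1323    0.2741    0.2863    1.1901]
Total output x = L · d:
  x_0 = 1.1511·80 + 0.1683·23 + 0.2547·70 + 0.2567·40 + 0.1290·43 = 129.6046
  x_1 = 0.2279·80 + 1.1065·23 + 0.1109·70 + 0.1044·40 + 0.1474·43 = 61.9612
  x_2 = 0.1910·80 + 0.2461·23 + 1.1706·70 + 0.2636·40 + 0.2654·43 = 124.8412
  x_3 = 0.1862·80 + 0.2492·23 + 0.2409·70 + 1.2215·40 + 0.2184·43 = 95.7398
  x_4 = 0.2541·80 + 0.1323·23 + 0.2741·70 + 0.2863·40 + 1.1901·43 = 105.1816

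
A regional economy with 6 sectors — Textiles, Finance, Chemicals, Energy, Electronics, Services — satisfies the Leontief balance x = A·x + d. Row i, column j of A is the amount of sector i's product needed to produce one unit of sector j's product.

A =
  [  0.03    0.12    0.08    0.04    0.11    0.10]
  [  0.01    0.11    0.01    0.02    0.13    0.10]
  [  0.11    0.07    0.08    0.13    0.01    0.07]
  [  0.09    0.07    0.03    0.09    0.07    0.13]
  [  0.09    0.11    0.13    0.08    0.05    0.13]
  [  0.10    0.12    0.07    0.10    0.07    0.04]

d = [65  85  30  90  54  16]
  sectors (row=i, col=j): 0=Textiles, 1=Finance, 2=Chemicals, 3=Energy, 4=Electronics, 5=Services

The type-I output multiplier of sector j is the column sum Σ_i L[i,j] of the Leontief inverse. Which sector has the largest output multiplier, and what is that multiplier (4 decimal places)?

Form M = I − A:
  [  0.97   -0.12   -0.08   -0.04   -0.11   -0.10]
  [ -0.01    0.89   -0.01   -0.02   -0.13   -0.10]
  [ -0.11   -0.07    0.92   -0.13   -0.01   -0.07]
  [ -0.09   -0.07   -0.03    0.91   -0.07   -0.13]
  [ -0.09   -0.11   -0.13   -0.08    0.95   -0.13]
  [ -0.10   -0.12   -0.07   -0.10   -0.07    0.96]
Leontief inverse L = M⁻¹:
  [  1.0950    0.2145    0.1406    0.1091    0.1793    0.1857]
  [  0.0608    1.1884    0.0601    0.0726    0.1881    0.1698]
  [  0.1717    0.1584    1.1330    0.1968    0.0794    0.1544]
  [  0.1549    0.1659    0.0897    1.1585    0.1429    0.2162]
  [  0.1696    0.2231    0.2005    0.1662    1.1342    0.2316]
  [  0.1627    0.2160    0.1287    0.1676    0.1456    1.1329]
Total output x = L · d:
  x_0 = 1.0950·65 + 0.2145·85 + 0.1406·30 + 0.1091·90 + 0.1793·54 + 0.1857·16 = 116.0977
  x_1 = 0.0608·65 + 1.1884·85 + 0.0601·30 + 0.0726·90 + 0.1881·54 + 0.1698·16 = 126.1710
  x_2 = 0.1717·65 + 0.1584·85 + 1.1330·30 + 0.1968·90 + 0.0794·54 + 0.1544·16 = 83.0768
  x_3 = 0.1549·65 + 0.1659·85 + 0.0897·30 + 1.1585·90 + 0.1429·54 + 0.2162·16 = 142.2955
  x_4 = 0.1696·65 + 0.2231·85 + 0.2005·30 + 0.1662·90 + 1.1342·54 + 0.2316·16 = 115.9089
  x_5 = 0.1627·65 + 0.2160·85 + 0.1287·30 + 0.1676·90 + 0.1456·54 + 1.1329·16 = 73.8634
Output multipliers (column sums of L):
  Textiles: 1.8146
  Finance: 2.1662
  Chemicals: 1.7525
  Energy: 1.8707
  Electronics: 1.8695
  Services: 2.0906

Finance (2.1662)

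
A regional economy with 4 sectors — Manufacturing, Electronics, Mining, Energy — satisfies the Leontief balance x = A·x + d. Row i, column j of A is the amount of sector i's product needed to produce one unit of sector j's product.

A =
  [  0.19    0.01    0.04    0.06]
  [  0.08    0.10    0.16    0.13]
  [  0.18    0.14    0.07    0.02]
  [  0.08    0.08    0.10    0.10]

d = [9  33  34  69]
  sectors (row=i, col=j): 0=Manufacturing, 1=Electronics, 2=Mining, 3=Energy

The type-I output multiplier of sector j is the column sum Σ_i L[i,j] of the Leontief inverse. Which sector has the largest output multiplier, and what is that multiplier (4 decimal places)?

Manufacturing (1.8810)

Form M = I − A:
  [  0.81   -0.01   -0.04   -0.06]
  [ -0.08    0.90   -0.16   -0.13]
  [ -0.18   -0.14    0.93   -0.02]
  [ -0.08   -0.08   -0.10    0.90]
Leontief inverse L = M⁻¹:
  [  1.2622    0.0329    0.0697    0.0905]
  [  0.1842    1.1652    0.2283    0.1857]
  [  0.2754    0.1845    1.1264    0.0700]
  [  0.1592    0.1270    0.1516    1.1434]
Total output x = L · d:
  x_0 = 1.2622·9 + 0.0329·33 + 0.0697·34 + 0.0905·69 = 21.0560
  x_1 = 0.1842·9 + 1.1652·33 + 0.2283·34 + 0.1857·69 = 60.6823
  x_2 = 0.2754·9 + 0.1845·33 + 1.1264·34 + 0.0700·69 = 51.6980
  x_3 = 0.1592·9 + 0.1270·33 + 0.1516·34 + 1.1434·69 = 89.6765
Output multipliers (column sums of L):
  Manufacturing: 1.8810
  Electronics: 1.5096
  Mining: 1.5761
  Energy: 1.4896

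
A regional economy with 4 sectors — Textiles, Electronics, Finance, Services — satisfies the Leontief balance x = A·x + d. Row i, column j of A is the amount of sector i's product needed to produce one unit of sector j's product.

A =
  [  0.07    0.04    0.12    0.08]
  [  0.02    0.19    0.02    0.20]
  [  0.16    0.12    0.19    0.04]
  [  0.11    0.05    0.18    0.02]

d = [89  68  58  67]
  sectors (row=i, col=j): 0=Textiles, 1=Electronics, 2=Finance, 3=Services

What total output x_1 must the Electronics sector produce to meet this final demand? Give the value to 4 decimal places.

117.2434

Form M = I − A:
  [  0.93   -0.04   -0.12   -0.08]
  [ -0.02    0.81   -0.02   -0.20]
  [ -0.16   -0.12    0.81   -0.04]
  [ -0.11   -0.05   -0.18    0.98]
Leontief inverse L = M⁻¹:
  [  1.1249    0.0918    0.1953    0.1185]
  [  0.0769    1.2702    0.1027    0.2697]
  [  0.2422    0.2119    1.3015    0.1161]
  [  0.1747    0.1140    0.2662    1.0688]
Total output x = L · d:
  x_0 = 1.1249·89 + 0.0918·68 + 0.1953·58 + 0.1185·67 = 125.6196
  x_1 = 0.0769·89 + 1.2702·68 + 0.1027·58 + 0.2697·67 = 117.2434
  x_2 = 0.2422·89 + 0.2119·68 + 1.3015·58 + 0.1161·67 = 119.2375
  x_3 = 0.1747·89 + 0.1140·68 + 0.2662·58 + 1.0688·67 = 110.3501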